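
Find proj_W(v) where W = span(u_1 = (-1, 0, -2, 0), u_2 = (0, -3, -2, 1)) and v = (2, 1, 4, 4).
proj_W(v) = (56/27, -5/18, 107/27, 5/54)

Set up U = [u_1 | ... | u_2] ∈ R^(4×2). The projector onto W = col(U) is P = U (U^T U)^(-1) U^T.
Compute U^T U =
  [5, 4]
  [4, 14],
and U^T v = (-10, -7).
Solve U^T U · c = U^T v for the coefficients: c = (-56/27, 5/54). The projection is proj_W(v) = U c.
Check: (v - proj_W(v)) · u_1 = 0  (should be 0).
Check: (v - proj_W(v)) · u_2 = 0  (should be 0).
Result: proj_W(v) = (56/27, -5/18, 107/27, 5/54).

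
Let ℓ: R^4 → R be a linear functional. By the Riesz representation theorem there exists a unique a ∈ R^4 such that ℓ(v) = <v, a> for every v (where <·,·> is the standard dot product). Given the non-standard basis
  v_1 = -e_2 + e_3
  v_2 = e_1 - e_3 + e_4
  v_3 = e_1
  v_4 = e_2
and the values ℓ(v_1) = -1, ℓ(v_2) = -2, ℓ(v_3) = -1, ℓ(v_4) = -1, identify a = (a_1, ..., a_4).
a = (-1, -1, -2, -3)

Write a = (a_1, ..., a_4) in the standard basis. For each basis vector v_i, ℓ(v_i) = <v_i, a> is a linear equation in the a_j's. Collect the n equations into a matrix system V a = ℓ, where row i of V is v_i (expressed in the standard basis). Since V is invertible (lower-triangular with 1s on the diagonal, up to permutation), solve by back-substitution:
  V =
[[0, -1, 1, 0],
 [1, 0, -1, 1],
 [1, 0, 0, 0],
 [0, 1, 0, 0]]
  V a = (-1, -2, -1, -1)
Solving gives a = (-1, -1, -2, -3).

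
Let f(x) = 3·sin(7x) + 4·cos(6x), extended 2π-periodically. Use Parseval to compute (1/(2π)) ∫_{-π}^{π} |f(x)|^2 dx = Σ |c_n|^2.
Σ |c_n|^2 = 25/2

Expand |f|^2 and use orthogonality of {sin(nx), cos(mx)} on [-π, π]:
  ∫_{-π}^{π} sin(nx)^2 dx = π, ∫ cos(mx)^2 dx = π, and cross terms integrate to 0.
So ∫_{-π}^{π} f(x)^2 dx = 3^2 · π + 4^2 · π = (9 + 16)π.
Divide by 2π: (9 + 16)/2 = 25/2.
By Parseval, this equals Σ |c_n|^2.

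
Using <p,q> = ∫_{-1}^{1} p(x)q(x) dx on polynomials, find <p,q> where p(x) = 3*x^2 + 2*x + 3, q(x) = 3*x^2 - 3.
<p,q> = -72/5

Expand the product: p(x)·q(x) = 9*x^4 + 6*x^3 - 6*x - 9.
∫_{-1}^{1} of each monomial x^k gives [2/(k+1) if k even, 0 if k odd]. Integrating term-by-term (or equivalently evaluating the antiderivative F(x) = 9*x^5/5 + 3*x^4/2 - 3*x^2 - 9*x at the endpoints):
  F(1) − F(−1) = -87/10 − (57/10) = -72/5.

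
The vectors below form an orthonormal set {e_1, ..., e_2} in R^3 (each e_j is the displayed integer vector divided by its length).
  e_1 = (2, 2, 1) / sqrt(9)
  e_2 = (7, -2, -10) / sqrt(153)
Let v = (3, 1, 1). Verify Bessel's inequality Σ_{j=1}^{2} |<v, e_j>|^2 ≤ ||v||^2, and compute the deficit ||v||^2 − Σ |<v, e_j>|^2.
Σ |<v, e_j>|^2 = 162/17; ||v||^2 = 11; deficit = 25/17

Write each e_j = u_j / sqrt(<u_j, u_j>) where u_j is the displayed integer vector. Then <v, e_j> = <v, u_j> / sqrt(<u_j, u_j>), so |<v, e_j>|^2 = <v, u_j>^2 / <u_j, u_j>.
Coefficients: <v, e_1> = 9/sqrt(9), <v, e_2> = 9/sqrt(153).
Square and sum: Σ |<v, e_j>|^2 = 162/17.
Compute ||v||^2 = v·v = 11.
Deficit = 11 − 162/17 = 25/17 ≥ 0, confirming Bessel's inequality. (The deficit equals ||v − Σ <v,e_j> e_j||^2, the squared distance from v to span{e_j}.)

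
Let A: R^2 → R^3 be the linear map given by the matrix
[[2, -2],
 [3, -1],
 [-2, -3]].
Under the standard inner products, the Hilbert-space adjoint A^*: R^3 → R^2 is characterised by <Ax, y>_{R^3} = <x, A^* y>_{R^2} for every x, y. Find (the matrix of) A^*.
A^* = A^T =
[[2, 3, -2],
 [-2, -1, -3]]

For real matrices with standard dot products, the defining identity <Ax, y> = <x, A^* y> gives (Ax)^T y = x^T (A^*) y, i.e. x^T A^T y = x^T (A^*) y. Since this holds for all x, y, we must have A^* = A^T. Therefore
A^* =
[[2, 3, -2],
 [-2, -1, -3]].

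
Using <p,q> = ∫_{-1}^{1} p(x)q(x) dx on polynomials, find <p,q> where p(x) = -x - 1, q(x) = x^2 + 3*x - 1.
<p,q> = -2/3

Expand the product: p(x)·q(x) = -x^3 - 4*x^2 - 2*x + 1.
∫_{-1}^{1} of each monomial x^k gives [2/(k+1) if k even, 0 if k odd]. Integrating term-by-term (or equivalently evaluating the antiderivative F(x) = -x^4/4 - 4*x^3/3 - x^2 + x at the endpoints):
  F(1) − F(−1) = -19/12 − (-11/12) = -2/3.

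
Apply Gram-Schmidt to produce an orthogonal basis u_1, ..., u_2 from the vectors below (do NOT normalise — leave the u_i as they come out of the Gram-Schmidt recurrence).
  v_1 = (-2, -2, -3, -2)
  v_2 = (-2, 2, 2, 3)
Orthogonal basis:
  u_1 = (-2, -2, -3, -2)
  u_2 = (-22/7, 6/7, 2/7, 13/7)

Apply the Gram-Schmidt recurrence
  u_1 = v_1
  u_i = v_i − Σ_{j<i} ((v_i · u_j) / (u_j · u_j)) · u_j.

Step by step this gives:
  u_1 = (-2, -2, -3, -2)
  u_2 = (-22/7, 6/7, 2/7, 13/7)

Orthogonality check:
  u_2 · u_1 = 0 (should be 0)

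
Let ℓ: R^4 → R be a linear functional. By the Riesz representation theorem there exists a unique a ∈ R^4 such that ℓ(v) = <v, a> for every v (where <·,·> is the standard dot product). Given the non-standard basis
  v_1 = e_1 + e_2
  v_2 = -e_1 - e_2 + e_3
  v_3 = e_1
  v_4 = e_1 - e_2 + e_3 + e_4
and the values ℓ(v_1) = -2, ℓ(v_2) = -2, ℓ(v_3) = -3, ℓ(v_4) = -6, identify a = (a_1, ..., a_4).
a = (-3, 1, -4, 2)

Write a = (a_1, ..., a_4) in the standard basis. For each basis vector v_i, ℓ(v_i) = <v_i, a> is a linear equation in the a_j's. Collect the n equations into a matrix system V a = ℓ, where row i of V is v_i (expressed in the standard basis). Since V is invertible (lower-triangular with 1s on the diagonal, up to permutation), solve by back-substitution:
  V =
[[1, 1, 0, 0],
 [-1, -1, 1, 0],
 [1, 0, 0, 0],
 [1, -1, 1, 1]]
  V a = (-2, -2, -3, -6)
Solving gives a = (-3, 1, -4, 2).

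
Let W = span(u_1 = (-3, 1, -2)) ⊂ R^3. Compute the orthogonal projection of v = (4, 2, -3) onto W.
proj_W(v) = (6/7, -2/7, 4/7)

Set up U = [u_1 | ... | u_1] ∈ R^(3×1). The projector onto W = col(U) is P = U (U^T U)^(-1) U^T.
Compute U^T U =
  [14],
and U^T v = (-4).
Solve U^T U · c = U^T v for the coefficients: c = (-2/7). The projection is proj_W(v) = U c.
Check: (v - proj_W(v)) · u_1 = 0  (should be 0).
Result: proj_W(v) = (6/7, -2/7, 4/7).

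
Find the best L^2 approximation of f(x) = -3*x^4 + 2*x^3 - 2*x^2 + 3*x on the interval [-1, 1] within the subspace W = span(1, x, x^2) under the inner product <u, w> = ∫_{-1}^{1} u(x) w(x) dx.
g(x) = -32*x^2/7 + 21*x/5 + 9/35

The best approximation g ∈ W is the orthogonal projection of f onto W. Writing g = a_0 + a_1 x + a_2 x^2, the coefficients solve the normal equations G · a = b where
  G_{ij} = <φ_i, φ_j> and b_i = <f, φ_i>, with φ_0 = 1, φ_1 = x, φ_2 = x^2.
G =
  [2, 0, 2/3]
  [0, 2/3, 0]
  [2/3, 0, 2/5],
b = (-38/15, 14/5, -58/35).
Solving gives a_0 = 9/35, a_1 = 21/5, a_2 = -32/7, so
  g(x) = -32*x^2/7 + 21*x/5 + 9/35.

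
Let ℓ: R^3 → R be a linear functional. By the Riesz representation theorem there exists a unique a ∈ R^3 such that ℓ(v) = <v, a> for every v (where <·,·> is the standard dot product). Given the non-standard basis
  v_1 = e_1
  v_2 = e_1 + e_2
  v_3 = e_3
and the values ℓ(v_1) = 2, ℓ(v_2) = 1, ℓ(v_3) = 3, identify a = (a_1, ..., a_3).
a = (2, -1, 3)

Write a = (a_1, ..., a_3) in the standard basis. For each basis vector v_i, ℓ(v_i) = <v_i, a> is a linear equation in the a_j's. Collect the n equations into a matrix system V a = ℓ, where row i of V is v_i (expressed in the standard basis). Since V is invertible (lower-triangular with 1s on the diagonal, up to permutation), solve by back-substitution:
  V =
[[1, 0, 0],
 [1, 1, 0],
 [0, 0, 1]]
  V a = (2, 1, 3)
Solving gives a = (2, -1, 3).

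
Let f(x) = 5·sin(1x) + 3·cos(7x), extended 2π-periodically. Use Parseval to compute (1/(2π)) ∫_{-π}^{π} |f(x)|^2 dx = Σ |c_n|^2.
Σ |c_n|^2 = 17

Expand |f|^2 and use orthogonality of {sin(nx), cos(mx)} on [-π, π]:
  ∫_{-π}^{π} sin(nx)^2 dx = π, ∫ cos(mx)^2 dx = π, and cross terms integrate to 0.
So ∫_{-π}^{π} f(x)^2 dx = 5^2 · π + 3^2 · π = (25 + 9)π.
Divide by 2π: (25 + 9)/2 = 17.
By Parseval, this equals Σ |c_n|^2.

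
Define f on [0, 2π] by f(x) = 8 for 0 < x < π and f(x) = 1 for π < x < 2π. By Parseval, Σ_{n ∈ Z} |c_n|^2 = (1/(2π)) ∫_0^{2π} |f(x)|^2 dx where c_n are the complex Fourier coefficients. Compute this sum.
Σ |c_n|^2 = 65/2

Parseval equates the L^2 energy of f (normalised by 1/(2π)) with the ℓ^2 sum of its Fourier coefficients: (1/(2π)) ∫_0^{2π} |f|^2 = Σ |c_n|^2.
Compute the left side: (1/(2π)) [∫_0^π 8^2 dx + ∫_π^{2π} 1^2 dx] = (1/(2π)) · (64π + 1π) = (64 + 1)/2 = 65/2.
So Σ_{n ∈ Z} |c_n|^2 = 65/2.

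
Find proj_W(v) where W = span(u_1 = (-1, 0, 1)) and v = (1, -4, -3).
proj_W(v) = (2, 0, -2)

Set up U = [u_1 | ... | u_1] ∈ R^(3×1). The projector onto W = col(U) is P = U (U^T U)^(-1) U^T.
Compute U^T U =
  [2],
and U^T v = (-4).
Solve U^T U · c = U^T v for the coefficients: c = (-2). The projection is proj_W(v) = U c.
Check: (v - proj_W(v)) · u_1 = 0  (should be 0).
Result: proj_W(v) = (2, 0, -2).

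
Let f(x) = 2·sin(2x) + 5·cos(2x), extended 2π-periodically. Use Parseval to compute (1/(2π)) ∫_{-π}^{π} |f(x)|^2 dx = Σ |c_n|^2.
Σ |c_n|^2 = 29/2

Expand |f|^2 and use orthogonality of {sin(nx), cos(mx)} on [-π, π]:
  ∫_{-π}^{π} sin(nx)^2 dx = π, ∫ cos(mx)^2 dx = π, and cross terms integrate to 0.
So ∫_{-π}^{π} f(x)^2 dx = 2^2 · π + 5^2 · π = (4 + 25)π.
Divide by 2π: (4 + 25)/2 = 29/2.
By Parseval, this equals Σ |c_n|^2.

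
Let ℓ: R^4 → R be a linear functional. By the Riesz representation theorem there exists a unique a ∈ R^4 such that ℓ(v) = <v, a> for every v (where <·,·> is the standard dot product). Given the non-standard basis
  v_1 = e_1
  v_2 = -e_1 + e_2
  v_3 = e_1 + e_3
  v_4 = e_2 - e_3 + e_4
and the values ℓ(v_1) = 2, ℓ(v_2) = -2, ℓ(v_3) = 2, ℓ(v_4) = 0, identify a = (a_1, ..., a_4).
a = (2, 0, 0, 0)

Write a = (a_1, ..., a_4) in the standard basis. For each basis vector v_i, ℓ(v_i) = <v_i, a> is a linear equation in the a_j's. Collect the n equations into a matrix system V a = ℓ, where row i of V is v_i (expressed in the standard basis). Since V is invertible (lower-triangular with 1s on the diagonal, up to permutation), solve by back-substitution:
  V =
[[1, 0, 0, 0],
 [-1, 1, 0, 0],
 [1, 0, 1, 0],
 [0, 1, -1, 1]]
  V a = (2, -2, 2, 0)
Solving gives a = (2, 0, 0, 0).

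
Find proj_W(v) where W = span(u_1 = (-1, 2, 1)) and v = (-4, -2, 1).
proj_W(v) = (-1/6, 1/3, 1/6)

Set up U = [u_1 | ... | u_1] ∈ R^(3×1). The projector onto W = col(U) is P = U (U^T U)^(-1) U^T.
Compute U^T U =
  [6],
and U^T v = (1).
Solve U^T U · c = U^T v for the coefficients: c = (1/6). The projection is proj_W(v) = U c.
Check: (v - proj_W(v)) · u_1 = 0  (should be 0).
Result: proj_W(v) = (-1/6, 1/3, 1/6).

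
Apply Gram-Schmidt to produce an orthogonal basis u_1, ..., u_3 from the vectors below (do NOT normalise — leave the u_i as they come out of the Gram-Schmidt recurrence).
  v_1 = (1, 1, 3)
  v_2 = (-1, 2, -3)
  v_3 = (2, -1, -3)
Orthogonal basis:
  u_1 = (1, 1, 3)
  u_2 = (-3/11, 30/11, -9/11)
  u_3 = (27/10, 0, -9/10)

Apply the Gram-Schmidt recurrence
  u_1 = v_1
  u_i = v_i − Σ_{j<i} ((v_i · u_j) / (u_j · u_j)) · u_j.

Step by step this gives:
  u_1 = (1, 1, 3)
  u_2 = (-3/11, 30/11, -9/11)
  u_3 = (27/10, 0, -9/10)

Orthogonality check:
  u_2 · u_1 = 0 (should be 0)
  u_3 · u_1 = 0 (should be 0)
  u_3 · u_2 = 0 (should be 0)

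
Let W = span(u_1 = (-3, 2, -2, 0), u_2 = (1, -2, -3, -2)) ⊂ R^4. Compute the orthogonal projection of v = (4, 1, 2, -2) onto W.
proj_W(v) = (742/305, -476/305, 546/305, 28/305)

Set up U = [u_1 | ... | u_2] ∈ R^(4×2). The projector onto W = col(U) is P = U (U^T U)^(-1) U^T.
Compute U^T U =
  [17, -1]
  [-1, 18],
and U^T v = (-14, 0).
Solve U^T U · c = U^T v for the coefficients: c = (-252/305, -14/305). The projection is proj_W(v) = U c.
Check: (v - proj_W(v)) · u_1 = 0  (should be 0).
Check: (v - proj_W(v)) · u_2 = 0  (should be 0).
Result: proj_W(v) = (742/305, -476/305, 546/305, 28/305).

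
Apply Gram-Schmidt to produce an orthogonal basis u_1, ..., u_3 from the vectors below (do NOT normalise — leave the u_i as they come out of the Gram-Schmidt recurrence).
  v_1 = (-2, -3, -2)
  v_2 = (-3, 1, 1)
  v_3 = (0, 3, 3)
Orthogonal basis:
  u_1 = (-2, -3, -2)
  u_2 = (-49/17, 20/17, 19/17)
  u_3 = (3/62, -12/31, 33/62)

Apply the Gram-Schmidt recurrence
  u_1 = v_1
  u_i = v_i − Σ_{j<i} ((v_i · u_j) / (u_j · u_j)) · u_j.

Step by step this gives:
  u_1 = (-2, -3, -2)
  u_2 = (-49/17, 20/17, 19/17)
  u_3 = (3/62, -12/31, 33/62)

Orthogonality check:
  u_2 · u_1 = 0 (should be 0)
  u_3 · u_1 = 0 (should be 0)
  u_3 · u_2 = 0 (should be 0)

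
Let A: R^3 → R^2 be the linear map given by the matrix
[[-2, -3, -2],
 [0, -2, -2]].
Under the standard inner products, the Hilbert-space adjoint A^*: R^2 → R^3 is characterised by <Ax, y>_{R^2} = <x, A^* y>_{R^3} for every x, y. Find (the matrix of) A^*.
A^* = A^T =
[[-2, 0],
 [-3, -2],
 [-2, -2]]

For real matrices with standard dot products, the defining identity <Ax, y> = <x, A^* y> gives (Ax)^T y = x^T (A^*) y, i.e. x^T A^T y = x^T (A^*) y. Since this holds for all x, y, we must have A^* = A^T. Therefore
A^* =
[[-2, 0],
 [-3, -2],
 [-2, -2]].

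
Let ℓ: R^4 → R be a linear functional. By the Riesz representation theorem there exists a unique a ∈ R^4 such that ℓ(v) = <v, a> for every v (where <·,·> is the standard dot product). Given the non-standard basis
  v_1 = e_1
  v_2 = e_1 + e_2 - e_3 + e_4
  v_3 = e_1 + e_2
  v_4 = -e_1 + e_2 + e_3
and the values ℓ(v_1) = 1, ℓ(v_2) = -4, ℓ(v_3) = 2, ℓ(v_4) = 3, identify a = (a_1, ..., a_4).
a = (1, 1, 3, -3)

Write a = (a_1, ..., a_4) in the standard basis. For each basis vector v_i, ℓ(v_i) = <v_i, a> is a linear equation in the a_j's. Collect the n equations into a matrix system V a = ℓ, where row i of V is v_i (expressed in the standard basis). Since V is invertible (lower-triangular with 1s on the diagonal, up to permutation), solve by back-substitution:
  V =
[[1, 0, 0, 0],
 [1, 1, -1, 1],
 [1, 1, 0, 0],
 [-1, 1, 1, 0]]
  V a = (1, -4, 2, 3)
Solving gives a = (1, 1, 3, -3).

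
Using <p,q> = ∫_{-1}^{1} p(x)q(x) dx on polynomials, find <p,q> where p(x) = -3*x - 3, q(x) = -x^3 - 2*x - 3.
<p,q> = 116/5

Expand the product: p(x)·q(x) = 3*x^4 + 3*x^3 + 6*x^2 + 15*x + 9.
∫_{-1}^{1} of each monomial x^k gives [2/(k+1) if k even, 0 if k odd]. Integrating term-by-term (or equivalently evaluating the antiderivative F(x) = 3*x^5/5 + 3*x^4/4 + 2*x^3 + 15*x^2/2 + 9*x at the endpoints):
  F(1) − F(−1) = 397/20 − (-67/20) = 116/5.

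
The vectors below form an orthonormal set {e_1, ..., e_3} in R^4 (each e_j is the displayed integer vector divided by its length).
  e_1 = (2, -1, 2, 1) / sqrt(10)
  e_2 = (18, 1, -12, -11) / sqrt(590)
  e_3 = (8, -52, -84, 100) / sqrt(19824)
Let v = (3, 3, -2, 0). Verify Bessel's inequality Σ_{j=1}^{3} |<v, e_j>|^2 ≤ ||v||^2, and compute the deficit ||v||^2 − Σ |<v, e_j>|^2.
Σ |<v, e_j>|^2 = 79/7; ||v||^2 = 22; deficit = 75/7

Write each e_j = u_j / sqrt(<u_j, u_j>) where u_j is the displayed integer vector. Then <v, e_j> = <v, u_j> / sqrt(<u_j, u_j>), so |<v, e_j>|^2 = <v, u_j>^2 / <u_j, u_j>.
Coefficients: <v, e_1> = -1/sqrt(10), <v, e_2> = 81/sqrt(590), <v, e_3> = 36/sqrt(19824).
Square and sum: Σ |<v, e_j>|^2 = 79/7.
Compute ||v||^2 = v·v = 22.
Deficit = 22 − 79/7 = 75/7 ≥ 0, confirming Bessel's inequality. (The deficit equals ||v − Σ <v,e_j> e_j||^2, the squared distance from v to span{e_j}.)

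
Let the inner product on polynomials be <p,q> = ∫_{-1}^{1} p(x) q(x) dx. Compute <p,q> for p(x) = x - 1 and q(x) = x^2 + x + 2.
<p,q> = -4

Expand the product: p(x)·q(x) = x^3 + x - 2.
∫_{-1}^{1} of each monomial x^k gives [2/(k+1) if k even, 0 if k odd]. Integrating term-by-term (or equivalently evaluating the antiderivative F(x) = x^4/4 + x^2/2 - 2*x at the endpoints):
  F(1) − F(−1) = -5/4 − (11/4) = -4.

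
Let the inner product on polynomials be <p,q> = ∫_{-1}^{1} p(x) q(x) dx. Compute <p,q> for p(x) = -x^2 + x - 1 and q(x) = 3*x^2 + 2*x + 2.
<p,q> = -36/5

Expand the product: p(x)·q(x) = -3*x^4 + x^3 - 3*x^2 - 2.
∫_{-1}^{1} of each monomial x^k gives [2/(k+1) if k even, 0 if k odd]. Integrating term-by-term (or equivalently evaluating the antiderivative F(x) = -3*x^5/5 + x^4/4 - x^3 - 2*x at the endpoints):
  F(1) − F(−1) = -67/20 − (77/20) = -36/5.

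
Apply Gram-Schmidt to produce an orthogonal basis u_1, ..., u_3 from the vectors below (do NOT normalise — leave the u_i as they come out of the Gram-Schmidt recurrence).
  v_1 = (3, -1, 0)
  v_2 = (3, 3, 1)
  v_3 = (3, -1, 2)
Orthogonal basis:
  u_1 = (3, -1, 0)
  u_2 = (6/5, 18/5, 1)
  u_3 = (-12/77, -36/77, 144/77)

Apply the Gram-Schmidt recurrence
  u_1 = v_1
  u_i = v_i − Σ_{j<i} ((v_i · u_j) / (u_j · u_j)) · u_j.

Step by step this gives:
  u_1 = (3, -1, 0)
  u_2 = (6/5, 18/5, 1)
  u_3 = (-12/77, -36/77, 144/77)

Orthogonality check:
  u_2 · u_1 = 0 (should be 0)
  u_3 · u_1 = 0 (should be 0)
  u_3 · u_2 = 0 (should be 0)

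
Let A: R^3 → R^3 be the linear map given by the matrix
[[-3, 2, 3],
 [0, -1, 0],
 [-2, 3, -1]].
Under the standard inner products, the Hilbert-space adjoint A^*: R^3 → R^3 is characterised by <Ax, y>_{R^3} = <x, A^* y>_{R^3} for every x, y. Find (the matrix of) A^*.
A^* = A^T =
[[-3, 0, -2],
 [2, -1, 3],
 [3, 0, -1]]

For real matrices with standard dot products, the defining identity <Ax, y> = <x, A^* y> gives (Ax)^T y = x^T (A^*) y, i.e. x^T A^T y = x^T (A^*) y. Since this holds for all x, y, we must have A^* = A^T. Therefore
A^* =
[[-3, 0, -2],
 [2, -1, 3],
 [3, 0, -1]].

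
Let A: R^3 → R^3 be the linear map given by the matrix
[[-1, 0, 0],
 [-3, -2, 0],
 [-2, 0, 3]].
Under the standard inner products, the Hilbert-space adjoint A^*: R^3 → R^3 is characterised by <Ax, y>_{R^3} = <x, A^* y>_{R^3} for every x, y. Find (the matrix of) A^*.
A^* = A^T =
[[-1, -3, -2],
 [0, -2, 0],
 [0, 0, 3]]

For real matrices with standard dot products, the defining identity <Ax, y> = <x, A^* y> gives (Ax)^T y = x^T (A^*) y, i.e. x^T A^T y = x^T (A^*) y. Since this holds for all x, y, we must have A^* = A^T. Therefore
A^* =
[[-1, -3, -2],
 [0, -2, 0],
 [0, 0, 3]].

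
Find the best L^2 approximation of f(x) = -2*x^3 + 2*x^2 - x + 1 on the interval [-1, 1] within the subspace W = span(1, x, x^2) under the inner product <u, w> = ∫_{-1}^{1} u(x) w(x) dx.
g(x) = 2*x^2 - 11*x/5 + 1

The best approximation g ∈ W is the orthogonal projection of f onto W. Writing g = a_0 + a_1 x + a_2 x^2, the coefficients solve the normal equations G · a = b where
  G_{ij} = <φ_i, φ_j> and b_i = <f, φ_i>, with φ_0 = 1, φ_1 = x, φ_2 = x^2.
G =
  [2, 0, 2/3]
  [0, 2/3, 0]
  [2/3, 0, 2/5],
b = (10/3, -22/15, 22/15).
Solving gives a_0 = 1, a_1 = -11/5, a_2 = 2, so
  g(x) = 2*x^2 - 11*x/5 + 1.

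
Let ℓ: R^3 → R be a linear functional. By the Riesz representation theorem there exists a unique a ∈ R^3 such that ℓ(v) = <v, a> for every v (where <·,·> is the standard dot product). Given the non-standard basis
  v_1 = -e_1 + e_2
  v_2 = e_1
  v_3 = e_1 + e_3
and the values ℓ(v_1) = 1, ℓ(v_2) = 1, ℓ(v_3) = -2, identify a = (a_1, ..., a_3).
a = (1, 2, -3)

Write a = (a_1, ..., a_3) in the standard basis. For each basis vector v_i, ℓ(v_i) = <v_i, a> is a linear equation in the a_j's. Collect the n equations into a matrix system V a = ℓ, where row i of V is v_i (expressed in the standard basis). Since V is invertible (lower-triangular with 1s on the diagonal, up to permutation), solve by back-substitution:
  V =
[[-1, 1, 0],
 [1, 0, 0],
 [1, 0, 1]]
  V a = (1, 1, -2)
Solving gives a = (1, 2, -3).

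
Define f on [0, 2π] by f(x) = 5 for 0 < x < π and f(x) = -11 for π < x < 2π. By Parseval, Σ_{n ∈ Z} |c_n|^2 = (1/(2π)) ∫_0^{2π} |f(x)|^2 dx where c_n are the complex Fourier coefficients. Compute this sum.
Σ |c_n|^2 = 73

Parseval equates the L^2 energy of f (normalised by 1/(2π)) with the ℓ^2 sum of its Fourier coefficients: (1/(2π)) ∫_0^{2π} |f|^2 = Σ |c_n|^2.
Compute the left side: (1/(2π)) [∫_0^π 5^2 dx + ∫_π^{2π} (-11)^2 dx] = (1/(2π)) · (25π + 121π) = (25 + 121)/2 = 73.
So Σ_{n ∈ Z} |c_n|^2 = 73.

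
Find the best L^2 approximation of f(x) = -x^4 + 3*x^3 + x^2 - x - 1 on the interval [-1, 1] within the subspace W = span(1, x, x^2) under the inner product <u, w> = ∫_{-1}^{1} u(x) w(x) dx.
g(x) = x^2/7 + 4*x/5 - 32/35

The best approximation g ∈ W is the orthogonal projection of f onto W. Writing g = a_0 + a_1 x + a_2 x^2, the coefficients solve the normal equations G · a = b where
  G_{ij} = <φ_i, φ_j> and b_i = <f, φ_i>, with φ_0 = 1, φ_1 = x, φ_2 = x^2.
G =
  [2, 0, 2/3]
  [0, 2/3, 0]
  [2/3, 0, 2/5],
b = (-26/15, 8/15, -58/105).
Solving gives a_0 = -32/35, a_1 = 4/5, a_2 = 1/7, so
  g(x) = x^2/7 + 4*x/5 - 32/35.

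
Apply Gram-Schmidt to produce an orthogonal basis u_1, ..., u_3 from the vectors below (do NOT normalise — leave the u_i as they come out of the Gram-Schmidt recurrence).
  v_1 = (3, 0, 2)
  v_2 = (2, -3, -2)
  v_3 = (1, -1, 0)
Orthogonal basis:
  u_1 = (3, 0, 2)
  u_2 = (20/13, -3, -30/13)
  u_3 = (-24/217, -40/217, 36/217)

Apply the Gram-Schmidt recurrence
  u_1 = v_1
  u_i = v_i − Σ_{j<i} ((v_i · u_j) / (u_j · u_j)) · u_j.

Step by step this gives:
  u_1 = (3, 0, 2)
  u_2 = (20/13, -3, -30/13)
  u_3 = (-24/217, -40/217, 36/217)

Orthogonality check:
  u_2 · u_1 = 0 (should be 0)
  u_3 · u_1 = 0 (should be 0)
  u_3 · u_2 = 0 (should be 0)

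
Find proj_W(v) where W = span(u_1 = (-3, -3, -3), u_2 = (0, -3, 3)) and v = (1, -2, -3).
proj_W(v) = (-4/3, -5/6, -11/6)

Set up U = [u_1 | ... | u_2] ∈ R^(3×2). The projector onto W = col(U) is P = U (U^T U)^(-1) U^T.
Compute U^T U =
  [27, 0]
  [0, 18],
and U^T v = (12, -3).
Solve U^T U · c = U^T v for the coefficients: c = (4/9, -1/6). The projection is proj_W(v) = U c.
Check: (v - proj_W(v)) · u_1 = 0  (should be 0).
Check: (v - proj_W(v)) · u_2 = 0  (should be 0).
Result: proj_W(v) = (-4/3, -5/6, -11/6).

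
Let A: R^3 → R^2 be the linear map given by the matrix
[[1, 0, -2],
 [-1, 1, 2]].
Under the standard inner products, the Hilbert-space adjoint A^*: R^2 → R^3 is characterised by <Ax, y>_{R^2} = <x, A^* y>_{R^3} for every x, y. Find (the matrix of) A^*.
A^* = A^T =
[[1, -1],
 [0, 1],
 [-2, 2]]

For real matrices with standard dot products, the defining identity <Ax, y> = <x, A^* y> gives (Ax)^T y = x^T (A^*) y, i.e. x^T A^T y = x^T (A^*) y. Since this holds for all x, y, we must have A^* = A^T. Therefore
A^* =
[[1, -1],
 [0, 1],
 [-2, 2]].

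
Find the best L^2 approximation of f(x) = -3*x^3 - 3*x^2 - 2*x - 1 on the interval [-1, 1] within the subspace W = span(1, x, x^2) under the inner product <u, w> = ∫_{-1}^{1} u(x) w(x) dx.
g(x) = -3*x^2 - 19*x/5 - 1

The best approximation g ∈ W is the orthogonal projection of f onto W. Writing g = a_0 + a_1 x + a_2 x^2, the coefficients solve the normal equations G · a = b where
  G_{ij} = <φ_i, φ_j> and b_i = <f, φ_i>, with φ_0 = 1, φ_1 = x, φ_2 = x^2.
G =
  [2, 0, 2/3]
  [0, 2/3, 0]
  [2/3, 0, 2/5],
b = (-4, -38/15, -28/15).
Solving gives a_0 = -1, a_1 = -19/5, a_2 = -3, so
  g(x) = -3*x^2 - 19*x/5 - 1.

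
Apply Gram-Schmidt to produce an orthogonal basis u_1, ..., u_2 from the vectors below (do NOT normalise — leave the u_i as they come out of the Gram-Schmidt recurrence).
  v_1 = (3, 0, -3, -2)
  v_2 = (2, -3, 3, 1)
Orthogonal basis:
  u_1 = (3, 0, -3, -2)
  u_2 = (59/22, -3, 51/22, 6/11)

Apply the Gram-Schmidt recurrence
  u_1 = v_1
  u_i = v_i − Σ_{j<i} ((v_i · u_j) / (u_j · u_j)) · u_j.

Step by step this gives:
  u_1 = (3, 0, -3, -2)
  u_2 = (59/22, -3, 51/22, 6/11)

Orthogonality check:
  u_2 · u_1 = 0 (should be 0)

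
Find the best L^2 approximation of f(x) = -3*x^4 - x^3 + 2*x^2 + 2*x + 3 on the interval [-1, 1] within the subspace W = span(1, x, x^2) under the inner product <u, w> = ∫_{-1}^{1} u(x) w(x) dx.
g(x) = -4*x^2/7 + 7*x/5 + 114/35

The best approximation g ∈ W is the orthogonal projection of f onto W. Writing g = a_0 + a_1 x + a_2 x^2, the coefficients solve the normal equations G · a = b where
  G_{ij} = <φ_i, φ_j> and b_i = <f, φ_i>, with φ_0 = 1, φ_1 = x, φ_2 = x^2.
G =
  [2, 0, 2/3]
  [0, 2/3, 0]
  [2/3, 0, 2/5],
b = (92/15, 14/15, 68/35).
Solving gives a_0 = 114/35, a_1 = 7/5, a_2 = -4/7, so
  g(x) = -4*x^2/7 + 7*x/5 + 114/35.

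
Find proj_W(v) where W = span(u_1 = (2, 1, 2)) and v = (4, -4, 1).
proj_W(v) = (4/3, 2/3, 4/3)

Set up U = [u_1 | ... | u_1] ∈ R^(3×1). The projector onto W = col(U) is P = U (U^T U)^(-1) U^T.
Compute U^T U =
  [9],
and U^T v = (6).
Solve U^T U · c = U^T v for the coefficients: c = (2/3). The projection is proj_W(v) = U c.
Check: (v - proj_W(v)) · u_1 = 0  (should be 0).
Result: proj_W(v) = (4/3, 2/3, 4/3).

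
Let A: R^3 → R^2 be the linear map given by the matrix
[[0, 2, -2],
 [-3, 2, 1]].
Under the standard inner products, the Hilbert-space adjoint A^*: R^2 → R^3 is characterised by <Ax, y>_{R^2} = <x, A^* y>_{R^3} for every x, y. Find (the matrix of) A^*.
A^* = A^T =
[[0, -3],
 [2, 2],
 [-2, 1]]

For real matrices with standard dot products, the defining identity <Ax, y> = <x, A^* y> gives (Ax)^T y = x^T (A^*) y, i.e. x^T A^T y = x^T (A^*) y. Since this holds for all x, y, we must have A^* = A^T. Therefore
A^* =
[[0, -3],
 [2, 2],
 [-2, 1]].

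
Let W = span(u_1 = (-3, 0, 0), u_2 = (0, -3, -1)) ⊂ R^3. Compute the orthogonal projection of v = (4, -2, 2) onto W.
proj_W(v) = (4, -6/5, -2/5)

Set up U = [u_1 | ... | u_2] ∈ R^(3×2). The projector onto W = col(U) is P = U (U^T U)^(-1) U^T.
Compute U^T U =
  [9, 0]
  [0, 10],
and U^T v = (-12, 4).
Solve U^T U · c = U^T v for the coefficients: c = (-4/3, 2/5). The projection is proj_W(v) = U c.
Check: (v - proj_W(v)) · u_1 = 0  (should be 0).
Check: (v - proj_W(v)) · u_2 = 0  (should be 0).
Result: proj_W(v) = (4, -6/5, -2/5).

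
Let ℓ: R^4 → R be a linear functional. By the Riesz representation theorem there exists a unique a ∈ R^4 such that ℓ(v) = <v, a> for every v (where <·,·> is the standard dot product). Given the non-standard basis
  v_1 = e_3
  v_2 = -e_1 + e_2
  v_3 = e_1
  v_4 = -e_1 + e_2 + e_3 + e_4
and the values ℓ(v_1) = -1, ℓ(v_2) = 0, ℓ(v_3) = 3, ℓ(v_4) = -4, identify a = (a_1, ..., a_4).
a = (3, 3, -1, -3)

Write a = (a_1, ..., a_4) in the standard basis. For each basis vector v_i, ℓ(v_i) = <v_i, a> is a linear equation in the a_j's. Collect the n equations into a matrix system V a = ℓ, where row i of V is v_i (expressed in the standard basis). Since V is invertible (lower-triangular with 1s on the diagonal, up to permutation), solve by back-substitution:
  V =
[[0, 0, 1, 0],
 [-1, 1, 0, 0],
 [1, 0, 0, 0],
 [-1, 1, 1, 1]]
  V a = (-1, 0, 3, -4)
Solving gives a = (3, 3, -1, -3).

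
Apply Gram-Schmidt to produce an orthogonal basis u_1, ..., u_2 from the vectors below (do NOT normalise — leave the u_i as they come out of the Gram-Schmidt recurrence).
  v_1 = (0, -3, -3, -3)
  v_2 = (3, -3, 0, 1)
Orthogonal basis:
  u_1 = (0, -3, -3, -3)
  u_2 = (3, -7/3, 2/3, 5/3)

Apply the Gram-Schmidt recurrence
  u_1 = v_1
  u_i = v_i − Σ_{j<i} ((v_i · u_j) / (u_j · u_j)) · u_j.

Step by step this gives:
  u_1 = (0, -3, -3, -3)
  u_2 = (3, -7/3, 2/3, 5/3)

Orthogonality check:
  u_2 · u_1 = 0 (should be 0)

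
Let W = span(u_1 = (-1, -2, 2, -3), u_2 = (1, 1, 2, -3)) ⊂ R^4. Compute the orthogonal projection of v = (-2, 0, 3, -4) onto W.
proj_W(v) = (-26/85, -96/85, 228/85, -342/85)

Set up U = [u_1 | ... | u_2] ∈ R^(4×2). The projector onto W = col(U) is P = U (U^T U)^(-1) U^T.
Compute U^T U =
  [18, 10]
  [10, 15],
and U^T v = (20, 16).
Solve U^T U · c = U^T v for the coefficients: c = (14/17, 44/85). The projection is proj_W(v) = U c.
Check: (v - proj_W(v)) · u_1 = 0  (should be 0).
Check: (v - proj_W(v)) · u_2 = 0  (should be 0).
Result: proj_W(v) = (-26/85, -96/85, 228/85, -342/85).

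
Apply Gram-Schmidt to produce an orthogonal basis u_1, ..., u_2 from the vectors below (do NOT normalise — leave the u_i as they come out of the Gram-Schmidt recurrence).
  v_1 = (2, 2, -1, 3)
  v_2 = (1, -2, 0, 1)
Orthogonal basis:
  u_1 = (2, 2, -1, 3)
  u_2 = (8/9, -19/9, 1/18, 5/6)

Apply the Gram-Schmidt recurrence
  u_1 = v_1
  u_i = v_i − Σ_{j<i} ((v_i · u_j) / (u_j · u_j)) · u_j.

Step by step this gives:
  u_1 = (2, 2, -1, 3)
  u_2 = (8/9, -19/9, 1/18, 5/6)

Orthogonality check:
  u_2 · u_1 = 0 (should be 0)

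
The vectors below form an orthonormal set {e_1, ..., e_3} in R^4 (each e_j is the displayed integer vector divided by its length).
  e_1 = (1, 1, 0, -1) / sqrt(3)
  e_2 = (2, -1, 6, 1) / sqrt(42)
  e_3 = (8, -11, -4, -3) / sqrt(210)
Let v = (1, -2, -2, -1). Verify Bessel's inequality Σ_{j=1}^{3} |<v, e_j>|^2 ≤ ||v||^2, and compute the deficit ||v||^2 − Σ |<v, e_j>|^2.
Σ |<v, e_j>|^2 = 149/15; ||v||^2 = 10; deficit = 1/15

Write each e_j = u_j / sqrt(<u_j, u_j>) where u_j is the displayed integer vector. Then <v, e_j> = <v, u_j> / sqrt(<u_j, u_j>), so |<v, e_j>|^2 = <v, u_j>^2 / <u_j, u_j>.
Coefficients: <v, e_1> = 0/sqrt(3), <v, e_2> = -9/sqrt(42), <v, e_3> = 41/sqrt(210).
Square and sum: Σ |<v, e_j>|^2 = 149/15.
Compute ||v||^2 = v·v = 10.
Deficit = 10 − 149/15 = 1/15 ≥ 0, confirming Bessel's inequality. (The deficit equals ||v − Σ <v,e_j> e_j||^2, the squared distance from v to span{e_j}.)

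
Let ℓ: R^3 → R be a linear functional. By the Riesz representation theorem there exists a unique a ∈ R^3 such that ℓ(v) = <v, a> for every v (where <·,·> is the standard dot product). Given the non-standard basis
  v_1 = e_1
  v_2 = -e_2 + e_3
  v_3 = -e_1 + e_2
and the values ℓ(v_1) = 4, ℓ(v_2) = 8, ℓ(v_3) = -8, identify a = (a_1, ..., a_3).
a = (4, -4, 4)

Write a = (a_1, ..., a_3) in the standard basis. For each basis vector v_i, ℓ(v_i) = <v_i, a> is a linear equation in the a_j's. Collect the n equations into a matrix system V a = ℓ, where row i of V is v_i (expressed in the standard basis). Since V is invertible (lower-triangular with 1s on the diagonal, up to permutation), solve by back-substitution:
  V =
[[1, 0, 0],
 [0, -1, 1],
 [-1, 1, 0]]
  V a = (4, 8, -8)
Solving gives a = (4, -4, 4).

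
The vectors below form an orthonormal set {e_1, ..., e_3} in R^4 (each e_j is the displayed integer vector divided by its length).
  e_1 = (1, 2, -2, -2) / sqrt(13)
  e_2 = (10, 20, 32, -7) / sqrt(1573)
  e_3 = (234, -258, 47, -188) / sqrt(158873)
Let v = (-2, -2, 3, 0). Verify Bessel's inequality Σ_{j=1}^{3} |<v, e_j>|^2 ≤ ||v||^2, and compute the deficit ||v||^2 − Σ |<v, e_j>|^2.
Σ |<v, e_j>|^2 = 15921/1313; ||v||^2 = 17; deficit = 6400/1313

Write each e_j = u_j / sqrt(<u_j, u_j>) where u_j is the displayed integer vector. Then <v, e_j> = <v, u_j> / sqrt(<u_j, u_j>), so |<v, e_j>|^2 = <v, u_j>^2 / <u_j, u_j>.
Coefficients: <v, e_1> = -12/sqrt(13), <v, e_2> = 36/sqrt(1573), <v, e_3> = 189/sqrt(158873).
Square and sum: Σ |<v, e_j>|^2 = 15921/1313.
Compute ||v||^2 = v·v = 17.
Deficit = 17 − 15921/1313 = 6400/1313 ≥ 0, confirming Bessel's inequality. (The deficit equals ||v − Σ <v,e_j> e_j||^2, the squared distance from v to span{e_j}.)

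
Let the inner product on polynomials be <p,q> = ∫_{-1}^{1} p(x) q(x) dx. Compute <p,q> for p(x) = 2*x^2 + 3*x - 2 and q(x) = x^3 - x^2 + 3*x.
<p,q> = 116/15

Expand the product: p(x)·q(x) = 2*x^5 + x^4 + x^3 + 11*x^2 - 6*x.
∫_{-1}^{1} of each monomial x^k gives [2/(k+1) if k even, 0 if k odd]. Integrating term-by-term (or equivalently evaluating the antiderivative F(x) = x^6/3 + x^5/5 + x^4/4 + 11*x^3/3 - 3*x^2 at the endpoints):
  F(1) − F(−1) = 29/20 − (-377/60) = 116/15.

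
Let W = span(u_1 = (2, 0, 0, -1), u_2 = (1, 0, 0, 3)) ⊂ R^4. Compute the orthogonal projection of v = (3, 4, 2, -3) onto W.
proj_W(v) = (3, 0, 0, -3)

Set up U = [u_1 | ... | u_2] ∈ R^(4×2). The projector onto W = col(U) is P = U (U^T U)^(-1) U^T.
Compute U^T U =
  [5, -1]
  [-1, 10],
and U^T v = (9, -6).
Solve U^T U · c = U^T v for the coefficients: c = (12/7, -3/7). The projection is proj_W(v) = U c.
Check: (v - proj_W(v)) · u_1 = 0  (should be 0).
Check: (v - proj_W(v)) · u_2 = 0  (should be 0).
Result: proj_W(v) = (3, 0, 0, -3).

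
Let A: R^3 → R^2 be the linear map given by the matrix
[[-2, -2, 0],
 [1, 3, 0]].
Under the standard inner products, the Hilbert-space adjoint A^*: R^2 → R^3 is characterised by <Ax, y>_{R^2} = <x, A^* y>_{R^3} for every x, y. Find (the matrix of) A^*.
A^* = A^T =
[[-2, 1],
 [-2, 3],
 [0, 0]]

For real matrices with standard dot products, the defining identity <Ax, y> = <x, A^* y> gives (Ax)^T y = x^T (A^*) y, i.e. x^T A^T y = x^T (A^*) y. Since this holds for all x, y, we must have A^* = A^T. Therefore
A^* =
[[-2, 1],
 [-2, 3],
 [0, 0]].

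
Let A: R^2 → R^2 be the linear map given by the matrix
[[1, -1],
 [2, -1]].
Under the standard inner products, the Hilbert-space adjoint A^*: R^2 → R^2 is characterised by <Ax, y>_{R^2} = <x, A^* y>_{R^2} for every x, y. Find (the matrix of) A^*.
A^* = A^T =
[[1, 2],
 [-1, -1]]

For real matrices with standard dot products, the defining identity <Ax, y> = <x, A^* y> gives (Ax)^T y = x^T (A^*) y, i.e. x^T A^T y = x^T (A^*) y. Since this holds for all x, y, we must have A^* = A^T. Therefore
A^* =
[[1, 2],
 [-1, -1]].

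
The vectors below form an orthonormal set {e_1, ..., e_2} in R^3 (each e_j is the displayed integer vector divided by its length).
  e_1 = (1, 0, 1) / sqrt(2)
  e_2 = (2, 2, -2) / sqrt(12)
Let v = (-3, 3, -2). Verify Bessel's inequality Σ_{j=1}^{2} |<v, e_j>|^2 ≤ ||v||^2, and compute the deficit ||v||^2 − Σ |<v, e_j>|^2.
Σ |<v, e_j>|^2 = 83/6; ||v||^2 = 22; deficit = 49/6

Write each e_j = u_j / sqrt(<u_j, u_j>) where u_j is the displayed integer vector. Then <v, e_j> = <v, u_j> / sqrt(<u_j, u_j>), so |<v, e_j>|^2 = <v, u_j>^2 / <u_j, u_j>.
Coefficients: <v, e_1> = -5/sqrt(2), <v, e_2> = 4/sqrt(12).
Square and sum: Σ |<v, e_j>|^2 = 83/6.
Compute ||v||^2 = v·v = 22.
Deficit = 22 − 83/6 = 49/6 ≥ 0, confirming Bessel's inequality. (The deficit equals ||v − Σ <v,e_j> e_j||^2, the squared distance from v to span{e_j}.)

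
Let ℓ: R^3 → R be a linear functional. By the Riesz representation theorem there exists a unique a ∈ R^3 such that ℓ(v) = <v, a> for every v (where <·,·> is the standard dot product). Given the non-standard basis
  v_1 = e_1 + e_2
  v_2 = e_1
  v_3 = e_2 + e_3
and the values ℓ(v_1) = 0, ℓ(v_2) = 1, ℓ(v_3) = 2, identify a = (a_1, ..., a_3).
a = (1, -1, 3)

Write a = (a_1, ..., a_3) in the standard basis. For each basis vector v_i, ℓ(v_i) = <v_i, a> is a linear equation in the a_j's. Collect the n equations into a matrix system V a = ℓ, where row i of V is v_i (expressed in the standard basis). Since V is invertible (lower-triangular with 1s on the diagonal, up to permutation), solve by back-substitution:
  V =
[[1, 1, 0],
 [1, 0, 0],
 [0, 1, 1]]
  V a = (0, 1, 2)
Solving gives a = (1, -1, 3).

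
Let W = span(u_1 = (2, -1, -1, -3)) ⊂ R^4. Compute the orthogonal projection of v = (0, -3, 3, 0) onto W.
proj_W(v) = (0, 0, 0, 0)

Set up U = [u_1 | ... | u_1] ∈ R^(4×1). The projector onto W = col(U) is P = U (U^T U)^(-1) U^T.
Compute U^T U =
  [15],
and U^T v = (0).
Solve U^T U · c = U^T v for the coefficients: c = (0). The projection is proj_W(v) = U c.
Check: (v - proj_W(v)) · u_1 = 0  (should be 0).
Result: proj_W(v) = (0, 0, 0, 0).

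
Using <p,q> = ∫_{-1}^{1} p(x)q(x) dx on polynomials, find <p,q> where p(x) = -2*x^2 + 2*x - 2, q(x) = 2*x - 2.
<p,q> = 40/3

Expand the product: p(x)·q(x) = -4*x^3 + 8*x^2 - 8*x + 4.
∫_{-1}^{1} of each monomial x^k gives [2/(k+1) if k even, 0 if k odd]. Integrating term-by-term (or equivalently evaluating the antiderivative F(x) = -x^4 + 8*x^3/3 - 4*x^2 + 4*x at the endpoints):
  F(1) − F(−1) = 5/3 − (-35/3) = 40/3.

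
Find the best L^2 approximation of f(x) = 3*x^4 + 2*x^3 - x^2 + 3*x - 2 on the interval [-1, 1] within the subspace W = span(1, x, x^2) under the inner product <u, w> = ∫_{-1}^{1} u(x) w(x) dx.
g(x) = 11*x^2/7 + 21*x/5 - 79/35

The best approximation g ∈ W is the orthogonal projection of f onto W. Writing g = a_0 + a_1 x + a_2 x^2, the coefficients solve the normal equations G · a = b where
  G_{ij} = <φ_i, φ_j> and b_i = <f, φ_i>, with φ_0 = 1, φ_1 = x, φ_2 = x^2.
G =
  [2, 0, 2/3]
  [0, 2/3, 0]
  [2/3, 0, 2/5],
b = (-52/15, 14/5, -92/105).
Solving gives a_0 = -79/35, a_1 = 21/5, a_2 = 11/7, so
  g(x) = 11*x^2/7 + 21*x/5 - 79/35.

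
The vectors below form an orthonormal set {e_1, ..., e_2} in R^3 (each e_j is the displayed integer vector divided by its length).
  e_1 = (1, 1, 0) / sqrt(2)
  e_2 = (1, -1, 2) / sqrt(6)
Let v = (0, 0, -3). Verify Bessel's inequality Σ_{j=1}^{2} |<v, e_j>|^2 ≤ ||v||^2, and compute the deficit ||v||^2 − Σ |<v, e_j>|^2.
Σ |<v, e_j>|^2 = 6; ||v||^2 = 9; deficit = 3

Write each e_j = u_j / sqrt(<u_j, u_j>) where u_j is the displayed integer vector. Then <v, e_j> = <v, u_j> / sqrt(<u_j, u_j>), so |<v, e_j>|^2 = <v, u_j>^2 / <u_j, u_j>.
Coefficients: <v, e_1> = 0/sqrt(2), <v, e_2> = -6/sqrt(6).
Square and sum: Σ |<v, e_j>|^2 = 6.
Compute ||v||^2 = v·v = 9.
Deficit = 9 − 6 = 3 ≥ 0, confirming Bessel's inequality. (The deficit equals ||v − Σ <v,e_j> e_j||^2, the squared distance from v to span{e_j}.)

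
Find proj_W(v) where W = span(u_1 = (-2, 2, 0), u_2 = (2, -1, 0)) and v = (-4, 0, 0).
proj_W(v) = (-4, 0, 0)

Set up U = [u_1 | ... | u_2] ∈ R^(3×2). The projector onto W = col(U) is P = U (U^T U)^(-1) U^T.
Compute U^T U =
  [8, -6]
  [-6, 5],
and U^T v = (8, -8).
Solve U^T U · c = U^T v for the coefficients: c = (-2, -4). The projection is proj_W(v) = U c.
Check: (v - proj_W(v)) · u_1 = 0  (should be 0).
Check: (v - proj_W(v)) · u_2 = 0  (should be 0).
Result: proj_W(v) = (-4, 0, 0).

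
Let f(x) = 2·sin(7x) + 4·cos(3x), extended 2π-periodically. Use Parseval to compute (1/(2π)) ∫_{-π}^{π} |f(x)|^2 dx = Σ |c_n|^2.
Σ |c_n|^2 = 10

Expand |f|^2 and use orthogonality of {sin(nx), cos(mx)} on [-π, π]:
  ∫_{-π}^{π} sin(nx)^2 dx = π, ∫ cos(mx)^2 dx = π, and cross terms integrate to 0.
So ∫_{-π}^{π} f(x)^2 dx = 2^2 · π + 4^2 · π = (4 + 16)π.
Divide by 2π: (4 + 16)/2 = 10.
By Parseval, this equals Σ |c_n|^2.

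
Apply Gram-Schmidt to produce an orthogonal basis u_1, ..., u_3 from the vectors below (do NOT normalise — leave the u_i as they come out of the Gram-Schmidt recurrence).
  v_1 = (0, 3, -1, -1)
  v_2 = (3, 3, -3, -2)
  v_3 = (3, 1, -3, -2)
Orthogonal basis:
  u_1 = (0, 3, -1, -1)
  u_2 = (3, -9/11, -19/11, -8/11)
  u_3 = (-54/145, -38/145, -48/145, -66/145)

Apply the Gram-Schmidt recurrence
  u_1 = v_1
  u_i = v_i − Σ_{j<i} ((v_i · u_j) / (u_j · u_j)) · u_j.

Step by step this gives:
  u_1 = (0, 3, -1, -1)
  u_2 = (3, -9/11, -19/11, -8/11)
  u_3 = (-54/145, -38/145, -48/145, -66/145)

Orthogonality check:
  u_2 · u_1 = 0 (should be 0)
  u_3 · u_1 = 0 (should be 0)
  u_3 · u_2 = 0 (should be 0)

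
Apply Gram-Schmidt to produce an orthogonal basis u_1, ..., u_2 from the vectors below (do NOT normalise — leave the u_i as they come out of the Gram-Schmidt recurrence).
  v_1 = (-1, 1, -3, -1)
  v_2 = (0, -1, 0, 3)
Orthogonal basis:
  u_1 = (-1, 1, -3, -1)
  u_2 = (-1/3, -2/3, -1, 8/3)

Apply the Gram-Schmidt recurrence
  u_1 = v_1
  u_i = v_i − Σ_{j<i} ((v_i · u_j) / (u_j · u_j)) · u_j.

Step by step this gives:
  u_1 = (-1, 1, -3, -1)
  u_2 = (-1/3, -2/3, -1, 8/3)

Orthogonality check:
  u_2 · u_1 = 0 (should be 0)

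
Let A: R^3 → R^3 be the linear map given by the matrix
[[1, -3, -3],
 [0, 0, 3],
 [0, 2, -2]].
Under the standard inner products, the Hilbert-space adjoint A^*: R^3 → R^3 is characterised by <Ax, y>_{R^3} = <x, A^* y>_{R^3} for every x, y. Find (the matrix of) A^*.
A^* = A^T =
[[1, 0, 0],
 [-3, 0, 2],
 [-3, 3, -2]]

For real matrices with standard dot products, the defining identity <Ax, y> = <x, A^* y> gives (Ax)^T y = x^T (A^*) y, i.e. x^T A^T y = x^T (A^*) y. Since this holds for all x, y, we must have A^* = A^T. Therefore
A^* =
[[1, 0, 0],
 [-3, 0, 2],
 [-3, 3, -2]].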